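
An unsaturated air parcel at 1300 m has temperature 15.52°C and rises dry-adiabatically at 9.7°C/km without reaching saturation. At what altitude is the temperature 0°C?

Height above start = (15.52 − 0) / 9.7 = 1.6 km
Altitude = 1300 m + 1600 m = 2900 m

2900 m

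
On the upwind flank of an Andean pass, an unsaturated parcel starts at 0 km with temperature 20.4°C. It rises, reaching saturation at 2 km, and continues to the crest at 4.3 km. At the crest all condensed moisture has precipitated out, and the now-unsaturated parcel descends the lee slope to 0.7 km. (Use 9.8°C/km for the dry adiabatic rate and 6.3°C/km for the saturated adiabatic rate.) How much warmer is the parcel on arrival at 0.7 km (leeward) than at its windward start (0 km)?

+1.19°C

From 0 m to 2000 m (dry): cools by 9.8 × 2 = 19.6°C, giving 0.8°C.
From 2000 m to 4300 m (saturated): cools by 6.3 × 2.3 = 14.49°C, giving -13.69°C.
From 4300 m to 700 m (dry descent): warms by 9.8 × 3.6 = 35.28°C, giving 21.59°C.
Net change vs windward start: 21.59 − 20.4 = +1.19°C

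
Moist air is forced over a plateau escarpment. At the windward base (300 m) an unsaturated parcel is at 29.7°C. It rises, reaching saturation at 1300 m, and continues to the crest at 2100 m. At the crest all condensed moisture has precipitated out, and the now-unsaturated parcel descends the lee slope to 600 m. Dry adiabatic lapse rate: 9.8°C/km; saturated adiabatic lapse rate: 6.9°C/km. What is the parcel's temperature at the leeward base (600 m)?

29.08°C

From 300 m to 1300 m (dry): cools by 9.8 × 1 = 9.8°C, giving 19.9°C.
From 1300 m to 2100 m (saturated): cools by 6.9 × 0.8 = 5.52°C, giving 14.38°C.
From 2100 m to 600 m (dry descent): warms by 9.8 × 1.5 = 14.7°C, giving 29.08°C.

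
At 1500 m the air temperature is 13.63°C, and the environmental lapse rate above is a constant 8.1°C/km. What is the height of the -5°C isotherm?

Height above start = (13.63 − (-5)) / 8.1 = 2.3 km
Altitude = 1500 m + 2300 m = 3800 m

3800 m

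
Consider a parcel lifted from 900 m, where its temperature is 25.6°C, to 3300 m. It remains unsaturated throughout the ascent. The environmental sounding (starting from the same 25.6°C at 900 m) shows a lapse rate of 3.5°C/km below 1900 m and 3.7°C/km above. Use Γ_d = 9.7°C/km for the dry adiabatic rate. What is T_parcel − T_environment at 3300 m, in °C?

-14.6°C (parcel cooler than environment)

Parcel:
  Dry to 3300 m: -9.7 × 2.4 km = -23.28°C, so T = 2.32°C.
Environment:
  Environment, lower layer to 1900 m: -3.5 × 1 km = -3.5°C, so T = 22.1°C.
  Environment, upper layer to 3300 m: -3.7 × 1.4 km = -5.18°C, so T = 16.92°C.
T_parcel − T_env = 2.32 − 16.92 = -14.6°C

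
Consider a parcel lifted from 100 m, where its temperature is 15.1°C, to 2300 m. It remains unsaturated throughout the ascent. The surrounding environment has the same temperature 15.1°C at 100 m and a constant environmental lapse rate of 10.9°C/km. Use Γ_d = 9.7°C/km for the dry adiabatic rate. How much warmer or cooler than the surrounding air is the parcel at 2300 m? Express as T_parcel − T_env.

Parcel:
  From 100 m to 2300 m (dry): cools by 9.7 × 2.2 = 21.34°C, giving -6.24°C.
Environment:
  From 100 m to 2300 m (environment): cools by 10.9 × 2.2 = 23.98°C, giving -8.88°C.
T_parcel − T_env = -6.24 − (-8.88) = +2.64°C

+2.64°C (parcel warmer than environment)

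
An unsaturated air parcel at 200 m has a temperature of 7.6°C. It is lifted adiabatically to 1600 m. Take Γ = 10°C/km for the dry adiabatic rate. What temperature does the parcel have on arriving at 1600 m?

From 200 m to 1600 m (dry adiabatic): cools by 10 × 1.4 = 14°C, giving -6.4°C.

-6.4°C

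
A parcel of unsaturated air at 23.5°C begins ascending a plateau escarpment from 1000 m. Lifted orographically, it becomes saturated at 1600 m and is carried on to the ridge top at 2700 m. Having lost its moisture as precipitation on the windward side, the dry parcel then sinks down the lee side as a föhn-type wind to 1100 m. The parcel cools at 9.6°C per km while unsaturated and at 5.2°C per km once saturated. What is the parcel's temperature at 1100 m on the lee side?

27.38°C

Dry to 1600 m: -9.6 × 0.6 km = -5.76°C, so T = 17.74°C.
Saturated to 2700 m: -5.2 × 1.1 km = -5.72°C, so T = 12.02°C.
Dry descent to 1100 m: +9.6 × 1.6 km = +15.36°C, so T = 27.38°C.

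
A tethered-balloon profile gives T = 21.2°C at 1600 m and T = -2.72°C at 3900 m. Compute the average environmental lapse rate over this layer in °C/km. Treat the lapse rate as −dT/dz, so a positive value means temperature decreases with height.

Γ = −ΔT/Δz = (21.2 − (-2.72)) / (3900 − 1600) m
  = 23.92°C / 2.3 km = 10.4°C/km

10.4°C/km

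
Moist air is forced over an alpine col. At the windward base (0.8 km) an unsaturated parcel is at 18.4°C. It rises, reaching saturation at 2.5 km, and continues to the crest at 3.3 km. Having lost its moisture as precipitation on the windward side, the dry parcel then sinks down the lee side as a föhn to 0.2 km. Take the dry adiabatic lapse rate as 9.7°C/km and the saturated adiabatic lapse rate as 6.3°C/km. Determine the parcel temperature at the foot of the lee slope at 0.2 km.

800 → 2500 m (dry, 9.7°C/km): ΔT = -9.7 × 1.7 = -16.49°C → T = 1.91°C
2500 → 3300 m (saturated, 6.3°C/km): ΔT = -6.3 × 0.8 = -5.04°C → T = -3.13°C
3300 → 200 m (dry descent, 9.7°C/km): ΔT = +9.7 × 3.1 = +30.07°C → T = 26.94°C

26.94°C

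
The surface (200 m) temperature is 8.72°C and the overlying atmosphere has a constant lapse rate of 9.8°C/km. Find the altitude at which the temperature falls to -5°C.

Height above start = (8.72 − (-5)) / 9.8 = 1.4 km
Altitude = 200 m + 1400 m = 1600 m

1600 m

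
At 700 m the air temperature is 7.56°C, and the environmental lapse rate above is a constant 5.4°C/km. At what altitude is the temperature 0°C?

Height above start = (7.56 − 0) / 5.4 = 1.4 km
Altitude = 700 m + 1400 m = 2100 m

2100 m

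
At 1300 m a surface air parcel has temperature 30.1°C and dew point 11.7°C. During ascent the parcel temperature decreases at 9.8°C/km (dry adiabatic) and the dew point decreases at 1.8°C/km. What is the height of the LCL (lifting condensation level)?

T and T_d converge at 9.8 − 1.8 = 8°C per km
Height above start = (30.1 − 11.7) / 8 = 2.3 km
LCL altitude = 1300 m + 2300 m = 3600 m

3600 m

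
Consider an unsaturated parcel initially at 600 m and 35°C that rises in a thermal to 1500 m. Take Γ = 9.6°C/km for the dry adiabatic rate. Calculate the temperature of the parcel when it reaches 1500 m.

600 → 1500 m (dry adiabatic, 9.6°C/km): ΔT = -9.6 × 0.9 = -8.64°C → T = 26.36°C

26.36°C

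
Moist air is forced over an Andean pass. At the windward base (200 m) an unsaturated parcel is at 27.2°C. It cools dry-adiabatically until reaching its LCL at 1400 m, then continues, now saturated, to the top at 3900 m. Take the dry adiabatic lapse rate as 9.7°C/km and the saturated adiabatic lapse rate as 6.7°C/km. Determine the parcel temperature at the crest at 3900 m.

-1.19°C

From 200 m to 1400 m (dry): cools by 9.7 × 1.2 = 11.64°C, giving 15.56°C.
From 1400 m to 3900 m (saturated): cools by 6.7 × 2.5 = 16.75°C, giving -1.19°C.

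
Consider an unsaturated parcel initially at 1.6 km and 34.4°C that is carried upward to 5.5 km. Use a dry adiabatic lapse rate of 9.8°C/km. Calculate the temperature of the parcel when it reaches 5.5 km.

-3.82°C

1600 → 5500 m (dry adiabatic, 9.8°C/km): ΔT = -9.8 × 3.9 = -38.22°C → T = -3.82°C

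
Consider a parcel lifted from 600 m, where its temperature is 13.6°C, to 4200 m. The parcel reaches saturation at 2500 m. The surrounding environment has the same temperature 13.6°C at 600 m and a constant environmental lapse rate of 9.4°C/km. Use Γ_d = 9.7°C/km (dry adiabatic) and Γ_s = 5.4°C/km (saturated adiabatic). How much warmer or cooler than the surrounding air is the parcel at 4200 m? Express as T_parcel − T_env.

+6.23°C (parcel warmer than environment)

Parcel:
  600–2500 m, dry: Δz = 1.9 km ⇒ ΔT = -18.43°C; T = -4.83°C
  2500–4200 m, saturated: Δz = 1.7 km ⇒ ΔT = -9.18°C; T = -14.01°C
Environment:
  600–4200 m, environment: Δz = 3.6 km ⇒ ΔT = -33.84°C; T = -20.24°C
T_parcel − T_env = -14.01 − (-20.24) = +6.23°C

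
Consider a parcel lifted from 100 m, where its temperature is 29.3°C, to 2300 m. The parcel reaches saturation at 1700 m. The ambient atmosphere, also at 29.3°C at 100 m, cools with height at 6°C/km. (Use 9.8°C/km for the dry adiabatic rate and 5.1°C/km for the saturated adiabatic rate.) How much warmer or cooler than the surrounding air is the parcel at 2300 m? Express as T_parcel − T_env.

Parcel:
  100–1700 m, dry: Δz = 1.6 km ⇒ ΔT = -15.68°C; T = 13.62°C
  1700–2300 m, saturated: Δz = 0.6 km ⇒ ΔT = -3.06°C; T = 10.56°C
Environment:
  100–2300 m, environment: Δz = 2.2 km ⇒ ΔT = -13.2°C; T = 16.1°C
T_parcel − T_env = 10.56 − 16.1 = -5.54°C

-5.54°C (parcel cooler than environment)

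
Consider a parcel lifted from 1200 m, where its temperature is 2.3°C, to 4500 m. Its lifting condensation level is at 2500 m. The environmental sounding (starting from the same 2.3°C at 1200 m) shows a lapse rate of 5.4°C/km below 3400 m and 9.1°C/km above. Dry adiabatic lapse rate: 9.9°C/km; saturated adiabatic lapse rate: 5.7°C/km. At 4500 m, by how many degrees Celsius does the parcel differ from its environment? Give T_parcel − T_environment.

-2.38°C (parcel cooler than environment)

Parcel:
  1200–2500 m, dry: Δz = 1.3 km ⇒ ΔT = -12.87°C; T = -10.57°C
  2500–4500 m, saturated: Δz = 2 km ⇒ ΔT = -11.4°C; T = -21.97°C
Environment:
  1200–3400 m, environment, lower layer: Δz = 2.2 km ⇒ ΔT = -11.88°C; T = -9.58°C
  3400–4500 m, environment, upper layer: Δz = 1.1 km ⇒ ΔT = -10.01°C; T = -19.59°C
T_parcel − T_env = -21.97 − (-19.59) = -2.38°C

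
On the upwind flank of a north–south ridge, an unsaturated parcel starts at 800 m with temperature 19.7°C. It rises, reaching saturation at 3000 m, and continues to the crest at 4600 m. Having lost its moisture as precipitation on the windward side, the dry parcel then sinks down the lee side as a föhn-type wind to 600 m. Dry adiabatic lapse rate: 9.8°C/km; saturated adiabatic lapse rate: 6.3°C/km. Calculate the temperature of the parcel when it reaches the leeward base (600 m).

800–3000 m, dry: Δz = 2.2 km ⇒ ΔT = -21.56°C; T = -1.86°C
3000–4600 m, saturated: Δz = 1.6 km ⇒ ΔT = -10.08°C; T = -11.94°C
4600–600 m, dry descent: Δz = 4 km ⇒ ΔT = +39.2°C; T = 27.26°C

27.26°C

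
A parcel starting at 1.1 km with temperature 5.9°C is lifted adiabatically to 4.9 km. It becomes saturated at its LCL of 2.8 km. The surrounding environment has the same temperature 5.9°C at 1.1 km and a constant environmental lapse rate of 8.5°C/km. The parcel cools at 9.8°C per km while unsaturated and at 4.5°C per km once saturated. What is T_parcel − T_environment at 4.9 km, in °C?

+6.19°C (parcel warmer than environment)

Parcel:
  From 1100 m to 2800 m (dry): cools by 9.8 × 1.7 = 16.66°C, giving -10.76°C.
  From 2800 m to 4900 m (saturated): cools by 4.5 × 2.1 = 9.45°C, giving -20.21°C.
Environment:
  From 1100 m to 4900 m (environment): cools by 8.5 × 3.8 = 32.3°C, giving -26.4°C.
T_parcel − T_env = -20.21 − (-26.4) = +6.19°C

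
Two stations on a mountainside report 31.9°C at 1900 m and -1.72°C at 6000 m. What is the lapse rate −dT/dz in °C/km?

Γ = −ΔT/Δz = (31.9 − (-1.72)) / (6000 − 1900) m
  = 33.62°C / 4.1 km = 8.2°C/km

8.2°C/km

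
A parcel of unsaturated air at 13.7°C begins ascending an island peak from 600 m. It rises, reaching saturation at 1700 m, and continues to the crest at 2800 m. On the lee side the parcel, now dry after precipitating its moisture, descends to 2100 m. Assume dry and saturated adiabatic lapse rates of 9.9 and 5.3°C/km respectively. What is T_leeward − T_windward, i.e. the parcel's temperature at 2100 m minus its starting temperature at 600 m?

-9.79°C

Dry to 1700 m: -9.9 × 1.1 km = -10.89°C, so T = 2.81°C.
Saturated to 2800 m: -5.3 × 1.1 km = -5.83°C, so T = -3.02°C.
Dry descent to 2100 m: +9.9 × 0.7 km = +6.93°C, so T = 3.91°C.
Net change vs windward start: 3.91 − 13.7 = -9.79°C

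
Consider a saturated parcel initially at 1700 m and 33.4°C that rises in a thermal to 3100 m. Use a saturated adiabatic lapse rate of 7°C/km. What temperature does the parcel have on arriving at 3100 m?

23.6°C

Saturated adiabatic to 3100 m: -7 × 1.4 km = -9.8°C, so T = 23.6°C.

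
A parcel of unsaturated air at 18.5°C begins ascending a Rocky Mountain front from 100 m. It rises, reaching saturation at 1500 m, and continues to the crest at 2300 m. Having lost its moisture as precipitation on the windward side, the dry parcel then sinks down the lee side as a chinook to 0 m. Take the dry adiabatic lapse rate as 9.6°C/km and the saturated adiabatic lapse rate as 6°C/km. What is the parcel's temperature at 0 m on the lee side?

22.34°C

100 → 1500 m (dry, 9.6°C/km): ΔT = -9.6 × 1.4 = -13.44°C → T = 5.06°C
1500 → 2300 m (saturated, 6°C/km): ΔT = -6 × 0.8 = -4.8°C → T = 0.26°C
2300 → 0 m (dry descent, 9.6°C/km): ΔT = +9.6 × 2.3 = +22.08°C → T = 22.34°C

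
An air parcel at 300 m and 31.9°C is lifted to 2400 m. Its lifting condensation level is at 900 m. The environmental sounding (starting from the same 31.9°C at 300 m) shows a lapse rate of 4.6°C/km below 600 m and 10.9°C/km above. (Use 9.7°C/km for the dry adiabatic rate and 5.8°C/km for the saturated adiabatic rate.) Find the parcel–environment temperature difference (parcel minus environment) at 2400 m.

Parcel:
  300–900 m, dry: Δz = 0.6 km ⇒ ΔT = -5.82°C; T = 26.08°C
  900–2400 m, saturated: Δz = 1.5 km ⇒ ΔT = -8.7°C; T = 17.38°C
Environment:
  300–600 m, environment, lower layer: Δz = 0.3 km ⇒ ΔT = -1.38°C; T = 30.52°C
  600–2400 m, environment, upper layer: Δz = 1.8 km ⇒ ΔT = -19.62°C; T = 10.9°C
T_parcel − T_env = 17.38 − 10.9 = +6.48°C

+6.48°C (parcel warmer than environment)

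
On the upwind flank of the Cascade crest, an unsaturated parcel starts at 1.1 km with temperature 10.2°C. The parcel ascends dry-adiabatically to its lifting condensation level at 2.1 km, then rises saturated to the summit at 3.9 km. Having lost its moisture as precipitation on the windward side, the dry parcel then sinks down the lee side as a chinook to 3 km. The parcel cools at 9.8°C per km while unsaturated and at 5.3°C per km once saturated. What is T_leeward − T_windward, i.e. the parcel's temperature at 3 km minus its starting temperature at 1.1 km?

1100–2100 m, dry: Δz = 1 km ⇒ ΔT = -9.8°C; T = 0.4°C
2100–3900 m, saturated: Δz = 1.8 km ⇒ ΔT = -9.54°C; T = -9.14°C
3900–3000 m, dry descent: Δz = 0.9 km ⇒ ΔT = +8.82°C; T = -0.32°C
Net change vs windward start: -0.32 − 10.2 = -10.52°C

-10.52°C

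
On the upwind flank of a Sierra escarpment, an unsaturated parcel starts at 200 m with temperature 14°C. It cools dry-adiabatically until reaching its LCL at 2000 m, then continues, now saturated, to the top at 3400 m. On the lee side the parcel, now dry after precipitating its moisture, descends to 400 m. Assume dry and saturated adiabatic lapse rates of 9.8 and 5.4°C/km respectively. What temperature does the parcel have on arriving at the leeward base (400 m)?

From 200 m to 2000 m (dry): cools by 9.8 × 1.8 = 17.64°C, giving -3.64°C.
From 2000 m to 3400 m (saturated): cools by 5.4 × 1.4 = 7.56°C, giving -11.2°C.
From 3400 m to 400 m (dry descent): warms by 9.8 × 3 = 29.4°C, giving 18.2°C.

18.2°C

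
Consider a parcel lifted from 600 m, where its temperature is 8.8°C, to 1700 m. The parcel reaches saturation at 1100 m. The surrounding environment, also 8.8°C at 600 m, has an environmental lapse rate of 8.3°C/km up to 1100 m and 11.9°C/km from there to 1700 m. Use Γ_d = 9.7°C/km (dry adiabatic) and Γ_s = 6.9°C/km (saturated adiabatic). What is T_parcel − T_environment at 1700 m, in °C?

Parcel:
  From 600 m to 1100 m (dry): cools by 9.7 × 0.5 = 4.85°C, giving 3.95°C.
  From 1100 m to 1700 m (saturated): cools by 6.9 × 0.6 = 4.14°C, giving -0.19°C.
Environment:
  From 600 m to 1100 m (environment, lower layer): cools by 8.3 × 0.5 = 4.15°C, giving 4.65°C.
  From 1100 m to 1700 m (environment, upper layer): cools by 11.9 × 0.6 = 7.14°C, giving -2.49°C.
T_parcel − T_env = -0.19 − (-2.49) = +2.3°C

+2.3°C (parcel warmer than environment)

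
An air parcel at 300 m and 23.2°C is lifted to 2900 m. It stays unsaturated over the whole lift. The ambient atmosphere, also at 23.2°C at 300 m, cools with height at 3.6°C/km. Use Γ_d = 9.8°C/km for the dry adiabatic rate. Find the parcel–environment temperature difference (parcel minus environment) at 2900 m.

Parcel:
  Dry to 2900 m: -9.8 × 2.6 km = -25.48°C, so T = -2.28°C.
Environment:
  Environment to 2900 m: -3.6 × 2.6 km = -9.36°C, so T = 13.84°C.
T_parcel − T_env = -2.28 − 13.84 = -16.12°C

-16.12°C (parcel cooler than environment)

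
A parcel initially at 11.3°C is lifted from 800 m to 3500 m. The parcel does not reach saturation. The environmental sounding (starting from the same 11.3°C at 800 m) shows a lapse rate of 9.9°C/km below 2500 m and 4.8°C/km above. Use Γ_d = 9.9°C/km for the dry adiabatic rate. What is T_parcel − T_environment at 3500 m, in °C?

-5.1°C (parcel cooler than environment)

Parcel:
  800 → 3500 m (dry, 9.9°C/km): ΔT = -9.9 × 2.7 = -26.73°C → T = -15.43°C
Environment:
  800 → 2500 m (environment, lower layer, 9.9°C/km): ΔT = -9.9 × 1.7 = -16.83°C → T = -5.53°C
  2500 → 3500 m (environment, upper layer, 4.8°C/km): ΔT = -4.8 × 1 = -4.8°C → T = -10.33°C
T_parcel − T_env = -15.43 − (-10.33) = -5.1°C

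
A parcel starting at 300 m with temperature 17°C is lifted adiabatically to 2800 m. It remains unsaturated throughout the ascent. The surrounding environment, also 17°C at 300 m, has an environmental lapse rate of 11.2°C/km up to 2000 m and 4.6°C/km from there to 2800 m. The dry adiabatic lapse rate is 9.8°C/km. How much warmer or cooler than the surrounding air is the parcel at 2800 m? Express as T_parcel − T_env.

Parcel:
  From 300 m to 2800 m (dry): cools by 9.8 × 2.5 = 24.5°C, giving -7.5°C.
Environment:
  From 300 m to 2000 m (environment, lower layer): cools by 11.2 × 1.7 = 19.04°C, giving -2.04°C.
  From 2000 m to 2800 m (environment, upper layer): cools by 4.6 × 0.8 = 3.68°C, giving -5.72°C.
T_parcel − T_env = -7.5 − (-5.72) = -1.78°C

-1.78°C (parcel cooler than environment)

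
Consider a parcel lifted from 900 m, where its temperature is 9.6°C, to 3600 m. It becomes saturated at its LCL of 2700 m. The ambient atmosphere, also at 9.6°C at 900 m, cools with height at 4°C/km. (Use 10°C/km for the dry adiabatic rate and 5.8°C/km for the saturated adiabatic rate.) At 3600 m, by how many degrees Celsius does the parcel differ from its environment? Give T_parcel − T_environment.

-12.42°C (parcel cooler than environment)

Parcel:
  Dry to 2700 m: -10 × 1.8 km = -18°C, so T = -8.4°C.
  Saturated to 3600 m: -5.8 × 0.9 km = -5.22°C, so T = -13.62°C.
Environment:
  Environment to 3600 m: -4 × 2.7 km = -10.8°C, so T = -1.2°C.
T_parcel − T_env = -13.62 − (-1.2) = -12.42°C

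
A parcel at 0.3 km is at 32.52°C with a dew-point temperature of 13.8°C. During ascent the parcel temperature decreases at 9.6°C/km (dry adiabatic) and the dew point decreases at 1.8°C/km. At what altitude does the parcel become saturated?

2.7 km

T and T_d converge at 9.6 − 1.8 = 7.8°C per km
Height above start = (32.52 − 13.8) / 7.8 = 2.4 km
LCL altitude = 300 m + 2400 m = 2700 m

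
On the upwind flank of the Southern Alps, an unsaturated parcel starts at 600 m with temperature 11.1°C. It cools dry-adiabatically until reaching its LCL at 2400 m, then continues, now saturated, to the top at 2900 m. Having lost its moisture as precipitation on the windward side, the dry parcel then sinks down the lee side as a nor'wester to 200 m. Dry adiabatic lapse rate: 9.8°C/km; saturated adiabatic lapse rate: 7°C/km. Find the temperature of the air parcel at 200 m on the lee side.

16.42°C

From 600 m to 2400 m (dry): cools by 9.8 × 1.8 = 17.64°C, giving -6.54°C.
From 2400 m to 2900 m (saturated): cools by 7 × 0.5 = 3.5°C, giving -10.04°C.
From 2900 m to 200 m (dry descent): warms by 9.8 × 2.7 = 26.46°C, giving 16.42°C.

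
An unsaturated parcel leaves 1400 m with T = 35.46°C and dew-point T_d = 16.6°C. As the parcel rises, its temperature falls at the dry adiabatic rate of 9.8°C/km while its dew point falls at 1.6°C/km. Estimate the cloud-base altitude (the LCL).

T and T_d converge at 9.8 − 1.6 = 8.2°C per km
Height above start = (35.46 − 16.6) / 8.2 = 2.3 km
LCL altitude = 1400 m + 2300 m = 3700 m

3700 m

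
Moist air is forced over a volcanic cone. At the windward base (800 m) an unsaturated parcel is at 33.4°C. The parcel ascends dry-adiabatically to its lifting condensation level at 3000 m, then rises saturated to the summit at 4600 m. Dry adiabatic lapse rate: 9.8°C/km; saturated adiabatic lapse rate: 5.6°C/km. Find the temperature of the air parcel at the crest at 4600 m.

800 → 3000 m (dry, 9.8°C/km): ΔT = -9.8 × 2.2 = -21.56°C → T = 11.84°C
3000 → 4600 m (saturated, 5.6°C/km): ΔT = -5.6 × 1.6 = -8.96°C → T = 2.88°C

2.88°C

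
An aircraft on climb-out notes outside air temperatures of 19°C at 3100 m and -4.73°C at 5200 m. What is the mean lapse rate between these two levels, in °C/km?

Γ = −ΔT/Δz = (19 − (-4.73)) / (5200 − 3100) m
  = 23.73°C / 2.1 km = 11.3°C/km

11.3°C/km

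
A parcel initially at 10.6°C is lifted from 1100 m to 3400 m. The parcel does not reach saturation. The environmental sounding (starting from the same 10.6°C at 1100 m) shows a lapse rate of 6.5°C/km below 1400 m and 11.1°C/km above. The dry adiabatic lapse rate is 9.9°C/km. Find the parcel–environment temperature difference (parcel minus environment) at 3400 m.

Parcel:
  1100–3400 m, dry: Δz = 2.3 km ⇒ ΔT = -22.77°C; T = -12.17°C
Environment:
  1100–1400 m, environment, lower layer: Δz = 0.3 km ⇒ ΔT = -1.95°C; T = 8.65°C
  1400–3400 m, environment, upper layer: Δz = 2 km ⇒ ΔT = -22.2°C; T = -13.55°C
T_parcel − T_env = -12.17 − (-13.55) = +1.38°C

+1.38°C (parcel warmer than environment)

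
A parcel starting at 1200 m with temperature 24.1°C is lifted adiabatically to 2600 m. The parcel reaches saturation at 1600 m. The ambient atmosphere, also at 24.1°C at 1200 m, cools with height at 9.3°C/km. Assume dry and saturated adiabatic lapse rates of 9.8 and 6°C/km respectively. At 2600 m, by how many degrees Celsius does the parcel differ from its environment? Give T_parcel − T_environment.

Parcel:
  Dry to 1600 m: -9.8 × 0.4 km = -3.92°C, so T = 20.18°C.
  Saturated to 2600 m: -6 × 1 km = -6°C, so T = 14.18°C.
Environment:
  Environment to 2600 m: -9.3 × 1.4 km = -13.02°C, so T = 11.08°C.
T_parcel − T_env = 14.18 − 11.08 = +3.1°C

+3.1°C (parcel warmer than environment)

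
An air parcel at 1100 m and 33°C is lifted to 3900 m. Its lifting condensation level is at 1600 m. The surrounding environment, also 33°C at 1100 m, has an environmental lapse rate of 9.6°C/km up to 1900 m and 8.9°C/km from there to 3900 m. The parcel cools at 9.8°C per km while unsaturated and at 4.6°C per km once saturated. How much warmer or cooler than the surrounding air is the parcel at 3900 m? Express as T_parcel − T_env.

+10°C (parcel warmer than environment)

Parcel:
  1100 → 1600 m (dry, 9.8°C/km): ΔT = -9.8 × 0.5 = -4.9°C → T = 28.1°C
  1600 → 3900 m (saturated, 4.6°C/km): ΔT = -4.6 × 2.3 = -10.58°C → T = 17.52°C
Environment:
  1100 → 1900 m (environment, lower layer, 9.6°C/km): ΔT = -9.6 × 0.8 = -7.68°C → T = 25.32°C
  1900 → 3900 m (environment, upper layer, 8.9°C/km): ΔT = -8.9 × 2 = -17.8°C → T = 7.52°C
T_parcel − T_env = 17.52 − 7.52 = +10°C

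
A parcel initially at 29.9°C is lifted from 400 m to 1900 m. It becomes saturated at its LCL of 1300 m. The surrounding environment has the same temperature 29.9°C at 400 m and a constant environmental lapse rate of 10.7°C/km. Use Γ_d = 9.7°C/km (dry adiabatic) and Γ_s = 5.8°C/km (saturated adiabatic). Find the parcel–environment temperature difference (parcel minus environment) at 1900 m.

+3.84°C (parcel warmer than environment)

Parcel:
  400–1300 m, dry: Δz = 0.9 km ⇒ ΔT = -8.73°C; T = 21.17°C
  1300–1900 m, saturated: Δz = 0.6 km ⇒ ΔT = -3.48°C; T = 17.69°C
Environment:
  400–1900 m, environment: Δz = 1.5 km ⇒ ΔT = -16.05°C; T = 13.85°C
T_parcel − T_env = 17.69 − 13.85 = +3.84°C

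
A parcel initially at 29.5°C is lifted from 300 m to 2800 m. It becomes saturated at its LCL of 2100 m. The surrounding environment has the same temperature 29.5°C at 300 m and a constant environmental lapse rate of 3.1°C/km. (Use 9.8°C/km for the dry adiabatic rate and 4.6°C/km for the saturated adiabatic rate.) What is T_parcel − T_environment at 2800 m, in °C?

-13.11°C (parcel cooler than environment)

Parcel:
  Dry to 2100 m: -9.8 × 1.8 km = -17.64°C, so T = 11.86°C.
  Saturated to 2800 m: -4.6 × 0.7 km = -3.22°C, so T = 8.64°C.
Environment:
  Environment to 2800 m: -3.1 × 2.5 km = -7.75°C, so T = 21.75°C.
T_parcel − T_env = 8.64 − 21.75 = -13.11°C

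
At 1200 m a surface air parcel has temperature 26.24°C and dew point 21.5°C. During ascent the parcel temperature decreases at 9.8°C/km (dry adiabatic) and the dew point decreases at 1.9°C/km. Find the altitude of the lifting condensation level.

1800 m

T and T_d converge at 9.8 − 1.9 = 7.9°C per km
Height above start = (26.24 − 21.5) / 7.9 = 0.6 km
LCL altitude = 1200 m + 600 m = 1800 m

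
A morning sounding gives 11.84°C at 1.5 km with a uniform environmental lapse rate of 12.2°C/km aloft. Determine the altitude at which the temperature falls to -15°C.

Height above start = (11.84 − (-15)) / 12.2 = 2.2 km
Altitude = 1500 m + 2200 m = 3700 m

3.7 km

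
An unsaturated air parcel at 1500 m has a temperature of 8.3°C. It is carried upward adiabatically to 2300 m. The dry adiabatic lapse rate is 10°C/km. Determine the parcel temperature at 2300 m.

1500 → 2300 m (dry adiabatic, 10°C/km): ΔT = -10 × 0.8 = -8°C → T = 0.3°C

0.3°C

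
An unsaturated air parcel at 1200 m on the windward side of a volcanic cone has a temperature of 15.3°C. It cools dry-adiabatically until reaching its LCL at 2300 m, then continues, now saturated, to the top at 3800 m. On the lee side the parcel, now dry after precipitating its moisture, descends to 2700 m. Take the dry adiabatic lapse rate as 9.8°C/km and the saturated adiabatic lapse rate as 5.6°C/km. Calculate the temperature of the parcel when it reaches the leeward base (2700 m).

6.9°C

1200 → 2300 m (dry, 9.8°C/km): ΔT = -9.8 × 1.1 = -10.78°C → T = 4.52°C
2300 → 3800 m (saturated, 5.6°C/km): ΔT = -5.6 × 1.5 = -8.4°C → T = -3.88°C
3800 → 2700 m (dry descent, 9.8°C/km): ΔT = +9.8 × 1.1 = +10.78°C → T = 6.9°C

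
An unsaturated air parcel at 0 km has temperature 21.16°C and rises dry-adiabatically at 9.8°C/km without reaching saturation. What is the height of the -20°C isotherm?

Height above start = (21.16 − (-20)) / 9.8 = 4.2 km
Altitude = 0 m + 4200 m = 4200 m

4.2 km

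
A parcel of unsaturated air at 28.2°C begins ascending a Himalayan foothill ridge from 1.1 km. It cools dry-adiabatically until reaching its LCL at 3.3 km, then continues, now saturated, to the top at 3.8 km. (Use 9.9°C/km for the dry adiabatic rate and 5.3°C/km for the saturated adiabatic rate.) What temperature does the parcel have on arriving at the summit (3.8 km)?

3.77°C

Dry to 3300 m: -9.9 × 2.2 km = -21.78°C, so T = 6.42°C.
Saturated to 3800 m: -5.3 × 0.5 km = -2.65°C, so T = 3.77°C.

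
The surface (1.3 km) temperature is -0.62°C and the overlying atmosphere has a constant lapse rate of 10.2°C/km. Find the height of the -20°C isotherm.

3.2 km

Height above start = (-0.62 − (-20)) / 10.2 = 1.9 km
Altitude = 1300 m + 1900 m = 3200 m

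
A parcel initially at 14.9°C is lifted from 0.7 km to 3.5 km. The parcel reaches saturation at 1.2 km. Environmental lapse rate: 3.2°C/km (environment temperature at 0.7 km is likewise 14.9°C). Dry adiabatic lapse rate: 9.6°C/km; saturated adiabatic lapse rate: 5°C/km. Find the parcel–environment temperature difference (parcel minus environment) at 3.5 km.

-7.34°C (parcel cooler than environment)

Parcel:
  Dry to 1200 m: -9.6 × 0.5 km = -4.8°C, so T = 10.1°C.
  Saturated to 3500 m: -5 × 2.3 km = -11.5°C, so T = -1.4°C.
Environment:
  Environment to 3500 m: -3.2 × 2.8 km = -8.96°C, so T = 5.94°C.
T_parcel − T_env = -1.4 − 5.94 = -7.34°C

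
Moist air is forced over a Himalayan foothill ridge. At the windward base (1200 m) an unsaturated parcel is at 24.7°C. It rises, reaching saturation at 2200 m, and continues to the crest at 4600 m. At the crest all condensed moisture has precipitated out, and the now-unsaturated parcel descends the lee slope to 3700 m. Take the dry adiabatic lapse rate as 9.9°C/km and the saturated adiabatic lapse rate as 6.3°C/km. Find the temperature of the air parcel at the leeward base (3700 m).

1200 → 2200 m (dry, 9.9°C/km): ΔT = -9.9 × 1 = -9.9°C → T = 14.8°C
2200 → 4600 m (saturated, 6.3°C/km): ΔT = -6.3 × 2.4 = -15.12°C → T = -0.32°C
4600 → 3700 m (dry descent, 9.9°C/km): ΔT = +9.9 × 0.9 = +8.91°C → T = 8.59°C

8.59°C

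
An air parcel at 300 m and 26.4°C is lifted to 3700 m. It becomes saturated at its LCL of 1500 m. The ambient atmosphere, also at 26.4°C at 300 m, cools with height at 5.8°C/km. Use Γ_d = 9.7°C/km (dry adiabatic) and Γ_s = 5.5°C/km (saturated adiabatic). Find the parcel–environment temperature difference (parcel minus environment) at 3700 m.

Parcel:
  From 300 m to 1500 m (dry): cools by 9.7 × 1.2 = 11.64°C, giving 14.76°C.
  From 1500 m to 3700 m (saturated): cools by 5.5 × 2.2 = 12.1°C, giving 2.66°C.
Environment:
  From 300 m to 3700 m (environment): cools by 5.8 × 3.4 = 19.72°C, giving 6.68°C.
T_parcel − T_env = 2.66 − 6.68 = -4.02°C

-4.02°C (parcel cooler than environment)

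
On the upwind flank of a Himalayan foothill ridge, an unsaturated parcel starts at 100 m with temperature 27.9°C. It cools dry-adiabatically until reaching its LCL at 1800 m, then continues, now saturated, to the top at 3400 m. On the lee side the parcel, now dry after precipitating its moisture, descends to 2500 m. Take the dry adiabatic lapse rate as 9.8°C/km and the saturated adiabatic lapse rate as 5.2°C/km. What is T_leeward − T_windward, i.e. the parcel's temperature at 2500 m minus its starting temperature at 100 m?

-16.16°C

Dry to 1800 m: -9.8 × 1.7 km = -16.66°C, so T = 11.24°C.
Saturated to 3400 m: -5.2 × 1.6 km = -8.32°C, so T = 2.92°C.
Dry descent to 2500 m: +9.8 × 0.9 km = +8.82°C, so T = 11.74°C.
Net change vs windward start: 11.74 − 27.9 = -16.16°C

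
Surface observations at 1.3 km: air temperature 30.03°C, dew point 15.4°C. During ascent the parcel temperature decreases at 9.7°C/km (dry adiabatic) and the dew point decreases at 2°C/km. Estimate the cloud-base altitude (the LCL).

T and T_d converge at 9.7 − 2 = 7.7°C per km
Height above start = (30.03 − 15.4) / 7.7 = 1.9 km
LCL altitude = 1300 m + 1900 m = 3200 m

3.2 km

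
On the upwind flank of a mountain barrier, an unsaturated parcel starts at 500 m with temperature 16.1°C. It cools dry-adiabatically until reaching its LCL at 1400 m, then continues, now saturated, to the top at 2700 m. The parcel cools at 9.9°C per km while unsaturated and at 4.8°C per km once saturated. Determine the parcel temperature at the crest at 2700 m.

From 500 m to 1400 m (dry): cools by 9.9 × 0.9 = 8.91°C, giving 7.19°C.
From 1400 m to 2700 m (saturated): cools by 4.8 × 1.3 = 6.24°C, giving 0.95°C.

0.95°C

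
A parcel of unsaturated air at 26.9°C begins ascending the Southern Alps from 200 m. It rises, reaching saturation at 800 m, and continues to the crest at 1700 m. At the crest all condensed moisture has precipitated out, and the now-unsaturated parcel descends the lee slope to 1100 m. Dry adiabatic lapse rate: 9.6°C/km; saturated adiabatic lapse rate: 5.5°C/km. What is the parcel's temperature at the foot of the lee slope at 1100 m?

Dry to 800 m: -9.6 × 0.6 km = -5.76°C, so T = 21.14°C.
Saturated to 1700 m: -5.5 × 0.9 km = -4.95°C, so T = 16.19°C.
Dry descent to 1100 m: +9.6 × 0.6 km = +5.76°C, so T = 21.95°C.

21.95°C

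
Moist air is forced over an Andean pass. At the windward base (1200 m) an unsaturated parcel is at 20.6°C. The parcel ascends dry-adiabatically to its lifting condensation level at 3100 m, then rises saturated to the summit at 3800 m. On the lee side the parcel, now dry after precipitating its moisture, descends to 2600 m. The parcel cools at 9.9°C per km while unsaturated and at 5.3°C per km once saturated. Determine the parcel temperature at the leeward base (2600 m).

1200 → 3100 m (dry, 9.9°C/km): ΔT = -9.9 × 1.9 = -18.81°C → T = 1.79°C
3100 → 3800 m (saturated, 5.3°C/km): ΔT = -5.3 × 0.7 = -3.71°C → T = -1.92°C
3800 → 2600 m (dry descent, 9.9°C/km): ΔT = +9.9 × 1.2 = +11.88°C → T = 9.96°C

9.96°C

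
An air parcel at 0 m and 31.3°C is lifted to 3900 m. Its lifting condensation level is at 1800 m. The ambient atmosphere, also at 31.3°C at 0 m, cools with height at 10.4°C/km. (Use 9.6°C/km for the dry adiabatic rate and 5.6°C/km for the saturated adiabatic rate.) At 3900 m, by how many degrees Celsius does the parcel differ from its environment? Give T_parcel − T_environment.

+11.52°C (parcel warmer than environment)

Parcel:
  From 0 m to 1800 m (dry): cools by 9.6 × 1.8 = 17.28°C, giving 14.02°C.
  From 1800 m to 3900 m (saturated): cools by 5.6 × 2.1 = 11.76°C, giving 2.26°C.
Environment:
  From 0 m to 3900 m (environment): cools by 10.4 × 3.9 = 40.56°C, giving -9.26°C.
T_parcel − T_env = 2.26 − (-9.26) = +11.52°C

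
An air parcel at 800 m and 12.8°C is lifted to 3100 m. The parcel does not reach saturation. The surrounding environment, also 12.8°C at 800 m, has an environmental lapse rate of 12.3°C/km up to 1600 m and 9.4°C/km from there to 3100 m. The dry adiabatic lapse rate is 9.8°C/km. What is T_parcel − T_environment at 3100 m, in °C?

Parcel:
  800 → 3100 m (dry, 9.8°C/km): ΔT = -9.8 × 2.3 = -22.54°C → T = -9.74°C
Environment:
  800 → 1600 m (environment, lower layer, 12.3°C/km): ΔT = -12.3 × 0.8 = -9.84°C → T = 2.96°C
  1600 → 3100 m (environment, upper layer, 9.4°C/km): ΔT = -9.4 × 1.5 = -14.1°C → T = -11.14°C
T_parcel − T_env = -9.74 − (-11.14) = +1.4°C

+1.4°C (parcel warmer than environment)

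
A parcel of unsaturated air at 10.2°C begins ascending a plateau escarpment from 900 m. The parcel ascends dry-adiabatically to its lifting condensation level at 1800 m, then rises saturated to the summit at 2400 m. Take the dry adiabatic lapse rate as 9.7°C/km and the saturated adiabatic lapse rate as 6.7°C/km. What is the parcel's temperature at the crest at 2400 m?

-2.55°C

From 900 m to 1800 m (dry): cools by 9.7 × 0.9 = 8.73°C, giving 1.47°C.
From 1800 m to 2400 m (saturated): cools by 6.7 × 0.6 = 4.02°C, giving -2.55°C.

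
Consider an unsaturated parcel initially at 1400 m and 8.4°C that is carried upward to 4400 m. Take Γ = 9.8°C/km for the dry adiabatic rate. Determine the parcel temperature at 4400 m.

-21°C

1400 → 4400 m (dry adiabatic, 9.8°C/km): ΔT = -9.8 × 3 = -29.4°C → T = -21°C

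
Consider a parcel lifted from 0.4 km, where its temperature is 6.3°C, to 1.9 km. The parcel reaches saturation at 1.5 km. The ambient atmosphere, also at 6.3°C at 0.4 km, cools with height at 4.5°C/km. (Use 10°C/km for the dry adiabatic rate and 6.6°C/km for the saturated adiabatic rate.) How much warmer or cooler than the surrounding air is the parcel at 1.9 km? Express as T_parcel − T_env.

-6.89°C (parcel cooler than environment)

Parcel:
  400 → 1500 m (dry, 10°C/km): ΔT = -10 × 1.1 = -11°C → T = -4.7°C
  1500 → 1900 m (saturated, 6.6°C/km): ΔT = -6.6 × 0.4 = -2.64°C → T = -7.34°C
Environment:
  400 → 1900 m (environment, 4.5°C/km): ΔT = -4.5 × 1.5 = -6.75°C → T = -0.45°C
T_parcel − T_env = -7.34 − (-0.45) = -6.89°C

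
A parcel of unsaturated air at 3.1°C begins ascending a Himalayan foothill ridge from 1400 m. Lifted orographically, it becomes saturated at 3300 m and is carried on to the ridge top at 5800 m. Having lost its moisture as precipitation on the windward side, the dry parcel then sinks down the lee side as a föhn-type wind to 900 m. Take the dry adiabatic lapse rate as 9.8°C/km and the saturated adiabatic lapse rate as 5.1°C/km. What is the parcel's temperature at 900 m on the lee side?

1400 → 3300 m (dry, 9.8°C/km): ΔT = -9.8 × 1.9 = -18.62°C → T = -15.52°C
3300 → 5800 m (saturated, 5.1°C/km): ΔT = -5.1 × 2.5 = -12.75°C → T = -28.27°C
5800 → 900 m (dry descent, 9.8°C/km): ΔT = +9.8 × 4.9 = +48.02°C → T = 19.75°C

19.75°C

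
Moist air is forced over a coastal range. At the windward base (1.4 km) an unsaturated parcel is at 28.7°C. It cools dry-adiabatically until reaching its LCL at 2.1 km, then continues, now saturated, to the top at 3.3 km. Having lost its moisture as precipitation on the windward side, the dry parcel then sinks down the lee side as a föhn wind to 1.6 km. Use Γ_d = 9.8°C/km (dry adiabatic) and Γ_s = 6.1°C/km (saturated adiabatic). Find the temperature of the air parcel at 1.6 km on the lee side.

1400–2100 m, dry: Δz = 0.7 km ⇒ ΔT = -6.86°C; T = 21.84°C
2100–3300 m, saturated: Δz = 1.2 km ⇒ ΔT = -7.32°C; T = 14.52°C
3300–1600 m, dry descent: Δz = 1.7 km ⇒ ΔT = +16.66°C; T = 31.18°C

31.18°C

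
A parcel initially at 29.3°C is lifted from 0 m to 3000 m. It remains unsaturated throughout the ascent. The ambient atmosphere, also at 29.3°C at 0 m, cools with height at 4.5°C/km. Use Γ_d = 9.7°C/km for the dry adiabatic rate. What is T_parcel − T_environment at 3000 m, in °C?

Parcel:
  0–3000 m, dry: Δz = 3 km ⇒ ΔT = -29.1°C; T = 0.2°C
Environment:
  0–3000 m, environment: Δz = 3 km ⇒ ΔT = -13.5°C; T = 15.8°C
T_parcel − T_env = 0.2 − 15.8 = -15.6°C

-15.6°C (parcel cooler than environment)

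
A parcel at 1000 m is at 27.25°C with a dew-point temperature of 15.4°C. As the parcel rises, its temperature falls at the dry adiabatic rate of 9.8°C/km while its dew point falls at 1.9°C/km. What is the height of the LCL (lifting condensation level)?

T and T_d converge at 9.8 − 1.9 = 7.9°C per km
Height above start = (27.25 − 15.4) / 7.9 = 1.5 km
LCL altitude = 1000 m + 1500 m = 2500 m

2500 m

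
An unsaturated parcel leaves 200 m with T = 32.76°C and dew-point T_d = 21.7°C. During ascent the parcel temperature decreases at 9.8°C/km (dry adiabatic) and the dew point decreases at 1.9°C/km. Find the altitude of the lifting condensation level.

1600 m

T and T_d converge at 9.8 − 1.9 = 7.9°C per km
Height above start = (32.76 − 21.7) / 7.9 = 1.4 km
LCL altitude = 200 m + 1400 m = 1600 m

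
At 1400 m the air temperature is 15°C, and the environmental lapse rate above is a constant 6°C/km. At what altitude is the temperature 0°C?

Height above start = (15 − 0) / 6 = 2.5 km
Altitude = 1400 m + 2500 m = 3900 m

3900 m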